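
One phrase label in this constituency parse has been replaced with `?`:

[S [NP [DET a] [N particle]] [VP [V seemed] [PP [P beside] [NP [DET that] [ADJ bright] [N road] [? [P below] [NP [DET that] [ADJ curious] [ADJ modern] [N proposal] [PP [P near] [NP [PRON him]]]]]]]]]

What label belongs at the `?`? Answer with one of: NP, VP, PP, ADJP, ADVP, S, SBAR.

Looking at what the `?` directly dominates — P 'below', NP — this is a prepositional phrase (PP).

PP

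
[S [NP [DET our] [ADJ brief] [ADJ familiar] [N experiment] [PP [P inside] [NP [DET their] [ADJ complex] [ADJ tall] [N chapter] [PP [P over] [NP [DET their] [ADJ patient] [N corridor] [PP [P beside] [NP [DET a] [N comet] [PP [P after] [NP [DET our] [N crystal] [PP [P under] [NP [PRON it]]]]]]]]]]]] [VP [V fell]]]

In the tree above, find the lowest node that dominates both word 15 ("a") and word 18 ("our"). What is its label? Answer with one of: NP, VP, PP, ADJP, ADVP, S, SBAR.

NP

Both words fall inside [NP a comet after our crystal under it] (words 15–21), and no smaller constituent contains them both. Label: NP.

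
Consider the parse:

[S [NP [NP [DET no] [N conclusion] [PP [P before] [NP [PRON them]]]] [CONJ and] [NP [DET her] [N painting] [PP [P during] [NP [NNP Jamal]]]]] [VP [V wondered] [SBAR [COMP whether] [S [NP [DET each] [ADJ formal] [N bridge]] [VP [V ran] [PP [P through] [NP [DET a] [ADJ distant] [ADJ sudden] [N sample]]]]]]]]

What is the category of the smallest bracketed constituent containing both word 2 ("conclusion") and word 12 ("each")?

Both words fall inside [S no conclusion before them and her painting during Jamal wondered whether each formal bridge ran through a distant sudden sample] (words 1–20), and no smaller constituent contains them both. Label: S.

S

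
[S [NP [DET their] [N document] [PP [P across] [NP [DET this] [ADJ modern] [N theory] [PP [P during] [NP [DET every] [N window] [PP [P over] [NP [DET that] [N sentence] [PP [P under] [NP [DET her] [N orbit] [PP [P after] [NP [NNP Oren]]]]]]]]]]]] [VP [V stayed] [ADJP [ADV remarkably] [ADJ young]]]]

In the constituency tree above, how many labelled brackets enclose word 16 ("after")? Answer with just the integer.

The word sits inside P, which is inside PP, inside NP, inside PP, inside NP, inside PP, inside NP, inside PP, inside NP, inside PP, inside NP, inside S — 12 brackets in all.

12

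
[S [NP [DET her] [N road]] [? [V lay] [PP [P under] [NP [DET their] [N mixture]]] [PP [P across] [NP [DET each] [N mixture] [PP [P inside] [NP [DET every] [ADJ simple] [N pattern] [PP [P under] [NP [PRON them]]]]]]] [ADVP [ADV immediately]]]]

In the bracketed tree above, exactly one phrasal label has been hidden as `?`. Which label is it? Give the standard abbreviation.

Looking at what the `?` directly dominates — V 'lay', PP, PP, ADVP — this is a verb phrase (VP).

VP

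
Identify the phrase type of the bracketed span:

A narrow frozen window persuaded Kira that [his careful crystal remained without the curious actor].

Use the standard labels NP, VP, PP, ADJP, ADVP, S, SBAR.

S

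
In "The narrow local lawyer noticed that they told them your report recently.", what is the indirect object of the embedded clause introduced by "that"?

them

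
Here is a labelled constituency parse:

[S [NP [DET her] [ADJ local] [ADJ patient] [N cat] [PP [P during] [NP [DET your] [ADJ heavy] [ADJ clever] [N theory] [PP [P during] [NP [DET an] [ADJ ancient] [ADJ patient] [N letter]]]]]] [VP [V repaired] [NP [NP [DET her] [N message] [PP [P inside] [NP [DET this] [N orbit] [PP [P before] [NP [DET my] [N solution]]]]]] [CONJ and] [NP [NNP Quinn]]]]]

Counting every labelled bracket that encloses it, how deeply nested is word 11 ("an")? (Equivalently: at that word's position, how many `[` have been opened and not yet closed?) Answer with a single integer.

7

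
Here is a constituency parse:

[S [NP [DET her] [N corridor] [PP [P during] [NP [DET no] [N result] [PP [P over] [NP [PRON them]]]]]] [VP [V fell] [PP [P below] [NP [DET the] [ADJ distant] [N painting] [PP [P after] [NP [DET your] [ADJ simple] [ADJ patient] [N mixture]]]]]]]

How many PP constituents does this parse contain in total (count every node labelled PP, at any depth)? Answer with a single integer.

Scanning left to right, an opening `[PP` appears at word positions 3, 6, 9, 13 — 4 in total.

4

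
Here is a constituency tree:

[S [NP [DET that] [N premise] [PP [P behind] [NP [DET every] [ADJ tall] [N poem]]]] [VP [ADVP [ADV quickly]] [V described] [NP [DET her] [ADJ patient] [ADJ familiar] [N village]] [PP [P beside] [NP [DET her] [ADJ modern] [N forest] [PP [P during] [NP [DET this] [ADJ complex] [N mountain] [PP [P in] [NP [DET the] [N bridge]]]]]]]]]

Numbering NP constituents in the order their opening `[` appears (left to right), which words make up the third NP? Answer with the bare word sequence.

her patient familiar village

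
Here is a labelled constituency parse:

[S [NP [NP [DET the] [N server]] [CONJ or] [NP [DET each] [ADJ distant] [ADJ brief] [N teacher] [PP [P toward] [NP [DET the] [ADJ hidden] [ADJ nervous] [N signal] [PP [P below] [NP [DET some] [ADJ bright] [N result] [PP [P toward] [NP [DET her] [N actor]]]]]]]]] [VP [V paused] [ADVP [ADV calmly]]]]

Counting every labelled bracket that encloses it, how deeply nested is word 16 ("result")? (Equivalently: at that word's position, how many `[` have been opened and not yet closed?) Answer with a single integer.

8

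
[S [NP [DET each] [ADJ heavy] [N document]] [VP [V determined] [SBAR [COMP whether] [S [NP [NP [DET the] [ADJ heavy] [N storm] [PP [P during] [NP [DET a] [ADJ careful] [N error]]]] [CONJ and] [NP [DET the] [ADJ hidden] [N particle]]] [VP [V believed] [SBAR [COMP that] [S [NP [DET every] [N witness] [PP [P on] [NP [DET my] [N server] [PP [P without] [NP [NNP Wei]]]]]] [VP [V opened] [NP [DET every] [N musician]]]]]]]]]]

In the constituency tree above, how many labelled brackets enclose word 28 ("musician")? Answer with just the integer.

10

The word sits inside N, which is inside NP, inside VP, inside S, inside SBAR, inside VP, inside S, inside SBAR, inside VP, inside S — 10 brackets in all.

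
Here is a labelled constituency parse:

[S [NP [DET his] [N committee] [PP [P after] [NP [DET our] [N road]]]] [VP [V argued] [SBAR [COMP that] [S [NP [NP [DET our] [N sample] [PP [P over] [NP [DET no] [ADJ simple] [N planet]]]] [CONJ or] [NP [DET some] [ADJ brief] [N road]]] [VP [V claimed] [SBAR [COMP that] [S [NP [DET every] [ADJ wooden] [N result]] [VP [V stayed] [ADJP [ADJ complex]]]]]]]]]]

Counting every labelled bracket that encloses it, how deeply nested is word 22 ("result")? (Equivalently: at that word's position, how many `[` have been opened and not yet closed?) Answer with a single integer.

9

Counting open brackets not yet closed at "result": [S [VP [SBAR [S [VP [SBAR [S [NP [N = 9.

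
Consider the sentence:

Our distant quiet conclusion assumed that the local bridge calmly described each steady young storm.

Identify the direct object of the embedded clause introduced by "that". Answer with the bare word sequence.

"described" heads the VP of the embedded clause introduced by "that", and "each steady young storm" is its direct object.

each steady young storm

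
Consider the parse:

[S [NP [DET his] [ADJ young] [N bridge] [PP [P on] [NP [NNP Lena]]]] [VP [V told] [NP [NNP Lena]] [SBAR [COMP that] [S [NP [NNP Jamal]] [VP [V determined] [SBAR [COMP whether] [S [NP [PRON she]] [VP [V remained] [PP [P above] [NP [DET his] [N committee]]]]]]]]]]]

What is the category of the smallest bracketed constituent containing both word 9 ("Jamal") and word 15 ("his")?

S

Both words fall inside [S Jamal determined whether she remained above his committee] (words 9–16), and no smaller constituent contains them both. Label: S.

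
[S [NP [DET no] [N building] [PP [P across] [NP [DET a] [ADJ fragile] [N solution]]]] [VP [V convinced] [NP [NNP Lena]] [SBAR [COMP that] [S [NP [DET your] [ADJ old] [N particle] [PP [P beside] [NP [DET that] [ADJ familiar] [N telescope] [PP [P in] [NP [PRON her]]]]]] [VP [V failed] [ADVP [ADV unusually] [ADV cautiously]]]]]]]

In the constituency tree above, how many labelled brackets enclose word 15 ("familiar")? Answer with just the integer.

8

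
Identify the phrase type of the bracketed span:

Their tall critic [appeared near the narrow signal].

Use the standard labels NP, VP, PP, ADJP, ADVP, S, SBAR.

VP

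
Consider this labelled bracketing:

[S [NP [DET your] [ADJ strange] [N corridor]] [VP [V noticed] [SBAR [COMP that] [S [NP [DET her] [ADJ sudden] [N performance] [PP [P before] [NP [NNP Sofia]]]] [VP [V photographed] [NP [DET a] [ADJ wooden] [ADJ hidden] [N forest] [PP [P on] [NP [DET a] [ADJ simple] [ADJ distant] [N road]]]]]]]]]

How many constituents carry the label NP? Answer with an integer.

Listing each NP by its span: [NP your strange corridor]; [NP her sudden performance before Sofia]; [NP Sofia]; [NP a wooden hidden forest on a simple distant road]; [NP a simple distant road] — that makes 5.

5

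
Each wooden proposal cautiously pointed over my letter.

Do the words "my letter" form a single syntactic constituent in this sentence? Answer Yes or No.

These words form the whole noun phrase headed by "letter", so yes — one constituent.

Yes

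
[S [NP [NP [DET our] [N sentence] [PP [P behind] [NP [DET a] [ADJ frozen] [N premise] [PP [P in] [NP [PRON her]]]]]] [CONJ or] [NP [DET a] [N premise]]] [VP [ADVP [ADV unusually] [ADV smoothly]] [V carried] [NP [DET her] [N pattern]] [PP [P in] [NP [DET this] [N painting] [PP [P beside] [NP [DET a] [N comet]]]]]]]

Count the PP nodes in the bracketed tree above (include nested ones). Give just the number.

4

The PP constituents are: [PP behind a frozen premise in her]; [PP in her]; [PP in this painting beside a comet]; [PP beside a comet]. Total: 4.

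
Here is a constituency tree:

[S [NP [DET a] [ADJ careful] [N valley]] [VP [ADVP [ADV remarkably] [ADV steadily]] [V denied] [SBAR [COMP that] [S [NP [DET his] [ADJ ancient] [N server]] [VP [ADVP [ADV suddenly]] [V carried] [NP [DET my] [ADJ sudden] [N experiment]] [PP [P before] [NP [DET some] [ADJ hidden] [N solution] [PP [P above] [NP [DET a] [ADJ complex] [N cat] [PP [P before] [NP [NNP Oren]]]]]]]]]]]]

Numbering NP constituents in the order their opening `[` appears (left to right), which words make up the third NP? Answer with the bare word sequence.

my sudden experiment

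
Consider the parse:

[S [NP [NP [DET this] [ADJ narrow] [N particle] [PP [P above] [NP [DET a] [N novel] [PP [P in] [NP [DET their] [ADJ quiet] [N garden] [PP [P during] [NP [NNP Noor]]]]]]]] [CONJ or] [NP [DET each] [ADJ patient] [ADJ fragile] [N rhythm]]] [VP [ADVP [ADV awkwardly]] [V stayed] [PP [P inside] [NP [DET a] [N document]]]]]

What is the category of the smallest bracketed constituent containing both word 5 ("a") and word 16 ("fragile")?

NP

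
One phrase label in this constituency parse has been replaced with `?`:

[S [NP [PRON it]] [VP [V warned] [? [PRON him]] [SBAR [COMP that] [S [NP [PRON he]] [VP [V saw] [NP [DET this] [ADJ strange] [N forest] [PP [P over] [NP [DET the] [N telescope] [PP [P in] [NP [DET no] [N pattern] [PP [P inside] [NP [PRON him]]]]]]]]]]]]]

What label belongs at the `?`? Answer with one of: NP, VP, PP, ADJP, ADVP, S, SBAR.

NP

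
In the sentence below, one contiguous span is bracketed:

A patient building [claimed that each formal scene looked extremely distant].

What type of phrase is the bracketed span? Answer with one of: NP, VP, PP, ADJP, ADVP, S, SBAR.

The span is built around the verb "claimed" — a verb phrase (VP).

VP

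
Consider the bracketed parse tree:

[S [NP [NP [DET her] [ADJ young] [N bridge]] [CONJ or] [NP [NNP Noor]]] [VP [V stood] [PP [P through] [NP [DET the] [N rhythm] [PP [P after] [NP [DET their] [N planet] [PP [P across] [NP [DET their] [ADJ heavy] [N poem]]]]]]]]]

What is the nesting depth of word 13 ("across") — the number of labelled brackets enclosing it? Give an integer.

8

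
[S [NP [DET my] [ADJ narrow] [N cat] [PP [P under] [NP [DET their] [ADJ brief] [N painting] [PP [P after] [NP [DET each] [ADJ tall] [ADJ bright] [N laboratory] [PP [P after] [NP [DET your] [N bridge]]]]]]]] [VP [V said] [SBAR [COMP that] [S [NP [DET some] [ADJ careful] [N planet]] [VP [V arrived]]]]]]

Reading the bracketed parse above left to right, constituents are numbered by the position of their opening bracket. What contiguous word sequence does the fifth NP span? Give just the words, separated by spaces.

some careful planet

The NP opening brackets appear, in order, over: "my narrow cat under their brief painting after each tall bright laboratory after your bridge"; "their brief painting after each tall bright laboratory after your bridge"; "each tall bright laboratory after your bridge"; "your bridge"; "some careful planet". The fifth one spans "some careful planet".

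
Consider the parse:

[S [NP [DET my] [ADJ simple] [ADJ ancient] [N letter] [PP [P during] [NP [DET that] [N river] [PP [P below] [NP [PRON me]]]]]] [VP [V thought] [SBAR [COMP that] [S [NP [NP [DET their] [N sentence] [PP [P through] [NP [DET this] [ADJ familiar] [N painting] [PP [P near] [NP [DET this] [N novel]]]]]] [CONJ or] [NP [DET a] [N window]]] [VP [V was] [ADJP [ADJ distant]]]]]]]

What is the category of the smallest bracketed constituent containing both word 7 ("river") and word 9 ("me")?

Both words fall inside [NP that river below me] (words 6–9), and no smaller constituent contains them both. Label: NP.

NP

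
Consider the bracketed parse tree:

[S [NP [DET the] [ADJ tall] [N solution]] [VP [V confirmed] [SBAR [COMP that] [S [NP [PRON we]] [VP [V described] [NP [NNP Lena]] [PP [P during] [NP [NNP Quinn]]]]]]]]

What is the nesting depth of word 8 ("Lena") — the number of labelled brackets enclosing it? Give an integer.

The word sits inside NNP, which is inside NP, inside VP, inside S, inside SBAR, inside VP, inside S — 7 brackets in all.

7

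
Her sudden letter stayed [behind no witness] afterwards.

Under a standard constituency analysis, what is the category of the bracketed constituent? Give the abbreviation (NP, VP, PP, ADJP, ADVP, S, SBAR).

The span is built around the preposition "behind" — a prepositional phrase (PP).

PP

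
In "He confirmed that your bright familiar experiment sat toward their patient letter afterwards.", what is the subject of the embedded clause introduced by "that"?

your bright familiar experiment

"your bright familiar experiment" is the NP that combines with the VP headed by "sat" to form the embedded clause introduced by "that" — the subject.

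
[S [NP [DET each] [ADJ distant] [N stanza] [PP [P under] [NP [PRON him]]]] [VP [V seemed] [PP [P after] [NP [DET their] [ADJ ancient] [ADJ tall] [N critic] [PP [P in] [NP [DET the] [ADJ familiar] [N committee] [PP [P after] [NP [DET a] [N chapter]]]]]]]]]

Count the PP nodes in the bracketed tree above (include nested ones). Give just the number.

4

Listing each PP by its span: [PP under him]; [PP after their ancient tall critic in the familiar committee after a chapter]; [PP in the familiar committee after a chapter]; [PP after a chapter] — that makes 4.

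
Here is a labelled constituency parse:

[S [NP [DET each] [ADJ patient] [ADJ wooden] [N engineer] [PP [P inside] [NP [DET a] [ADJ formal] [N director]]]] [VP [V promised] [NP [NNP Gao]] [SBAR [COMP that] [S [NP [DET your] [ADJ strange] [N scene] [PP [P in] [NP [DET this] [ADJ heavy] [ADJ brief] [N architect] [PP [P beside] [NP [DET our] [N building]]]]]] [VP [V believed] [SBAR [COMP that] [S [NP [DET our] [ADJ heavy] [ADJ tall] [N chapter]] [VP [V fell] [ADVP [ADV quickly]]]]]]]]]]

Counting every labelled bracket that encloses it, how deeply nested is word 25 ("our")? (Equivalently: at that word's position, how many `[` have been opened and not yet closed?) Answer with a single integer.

9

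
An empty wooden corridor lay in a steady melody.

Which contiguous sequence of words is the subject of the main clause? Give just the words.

an empty wooden corridor

"an empty wooden corridor" is the NP that combines with the VP headed by "lay" to form the main clause — the subject.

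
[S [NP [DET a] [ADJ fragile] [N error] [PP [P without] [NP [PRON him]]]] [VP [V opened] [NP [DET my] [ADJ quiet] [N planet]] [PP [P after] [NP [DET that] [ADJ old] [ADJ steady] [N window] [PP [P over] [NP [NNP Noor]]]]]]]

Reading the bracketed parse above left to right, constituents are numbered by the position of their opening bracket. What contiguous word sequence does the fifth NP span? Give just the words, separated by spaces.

Noor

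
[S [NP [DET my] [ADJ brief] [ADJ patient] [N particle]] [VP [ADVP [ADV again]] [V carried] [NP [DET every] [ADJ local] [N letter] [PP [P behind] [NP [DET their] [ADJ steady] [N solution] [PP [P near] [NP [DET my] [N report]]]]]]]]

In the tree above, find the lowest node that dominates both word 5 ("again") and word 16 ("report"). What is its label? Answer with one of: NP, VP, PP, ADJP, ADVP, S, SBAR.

VP

Both words fall inside [VP again carried every local letter behind their steady solution near my report] (words 5–16), and no smaller constituent contains them both. Label: VP.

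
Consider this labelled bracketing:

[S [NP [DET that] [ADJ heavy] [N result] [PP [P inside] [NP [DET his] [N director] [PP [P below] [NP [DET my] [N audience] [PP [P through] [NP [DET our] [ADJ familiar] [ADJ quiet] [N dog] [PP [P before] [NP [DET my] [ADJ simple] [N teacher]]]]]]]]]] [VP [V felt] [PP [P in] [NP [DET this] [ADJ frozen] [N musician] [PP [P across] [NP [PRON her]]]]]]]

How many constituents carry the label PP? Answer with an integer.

6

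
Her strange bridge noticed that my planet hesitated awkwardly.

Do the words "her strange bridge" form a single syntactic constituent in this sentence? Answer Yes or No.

Yes

"her strange bridge" is exactly the noun phrase [NP her strange bridge], a complete constituent.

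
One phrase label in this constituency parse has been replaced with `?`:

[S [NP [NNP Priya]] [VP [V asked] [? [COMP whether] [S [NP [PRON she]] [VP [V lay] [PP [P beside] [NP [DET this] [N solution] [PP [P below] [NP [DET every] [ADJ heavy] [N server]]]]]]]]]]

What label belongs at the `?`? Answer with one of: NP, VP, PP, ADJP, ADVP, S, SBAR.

SBAR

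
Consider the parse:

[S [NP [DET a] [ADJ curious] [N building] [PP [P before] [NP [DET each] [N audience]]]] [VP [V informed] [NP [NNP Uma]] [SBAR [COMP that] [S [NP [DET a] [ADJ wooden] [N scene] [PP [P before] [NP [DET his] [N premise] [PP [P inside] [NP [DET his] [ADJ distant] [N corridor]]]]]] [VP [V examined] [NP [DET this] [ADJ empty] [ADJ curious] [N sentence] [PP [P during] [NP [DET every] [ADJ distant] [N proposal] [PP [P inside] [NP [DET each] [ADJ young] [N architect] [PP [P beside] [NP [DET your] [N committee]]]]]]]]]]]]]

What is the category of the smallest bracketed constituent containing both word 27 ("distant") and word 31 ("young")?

NP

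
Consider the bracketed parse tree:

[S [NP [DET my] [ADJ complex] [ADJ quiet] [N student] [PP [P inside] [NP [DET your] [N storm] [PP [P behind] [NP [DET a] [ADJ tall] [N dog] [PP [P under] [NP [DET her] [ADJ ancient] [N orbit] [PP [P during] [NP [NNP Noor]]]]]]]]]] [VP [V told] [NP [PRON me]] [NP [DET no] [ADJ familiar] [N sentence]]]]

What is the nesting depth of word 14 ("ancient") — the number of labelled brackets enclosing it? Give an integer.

9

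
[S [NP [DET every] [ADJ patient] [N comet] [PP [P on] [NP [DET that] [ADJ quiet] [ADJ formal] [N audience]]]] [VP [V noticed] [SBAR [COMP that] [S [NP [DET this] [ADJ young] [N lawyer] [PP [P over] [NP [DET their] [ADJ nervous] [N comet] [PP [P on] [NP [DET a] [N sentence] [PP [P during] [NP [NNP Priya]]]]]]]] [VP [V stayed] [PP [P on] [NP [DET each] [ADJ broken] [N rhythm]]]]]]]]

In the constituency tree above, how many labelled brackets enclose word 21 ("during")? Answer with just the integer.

11

Path from the root down to the word: S → VP → SBAR → S → NP → PP → NP → PP → NP → PP → P. That is 11 enclosing brackets.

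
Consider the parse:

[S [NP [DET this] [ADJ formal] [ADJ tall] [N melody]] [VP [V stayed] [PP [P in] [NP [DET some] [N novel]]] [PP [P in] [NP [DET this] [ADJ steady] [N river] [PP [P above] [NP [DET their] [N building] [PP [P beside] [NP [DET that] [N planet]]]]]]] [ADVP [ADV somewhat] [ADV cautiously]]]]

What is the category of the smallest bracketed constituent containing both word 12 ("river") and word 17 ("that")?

NP

The smallest bracket enclosing both words is [NP this steady river above their building beside that planet], so the label is NP.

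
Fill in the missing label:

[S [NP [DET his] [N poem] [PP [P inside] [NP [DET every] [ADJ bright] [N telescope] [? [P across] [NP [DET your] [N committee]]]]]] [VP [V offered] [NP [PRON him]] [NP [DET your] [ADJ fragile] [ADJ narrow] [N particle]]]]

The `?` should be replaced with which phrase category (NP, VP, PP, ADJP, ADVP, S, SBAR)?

PP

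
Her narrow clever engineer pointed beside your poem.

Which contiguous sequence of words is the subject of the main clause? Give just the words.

her narrow clever engineer

The subject of the main clause is the NP immediately before the verb "pointed": "her narrow clever engineer".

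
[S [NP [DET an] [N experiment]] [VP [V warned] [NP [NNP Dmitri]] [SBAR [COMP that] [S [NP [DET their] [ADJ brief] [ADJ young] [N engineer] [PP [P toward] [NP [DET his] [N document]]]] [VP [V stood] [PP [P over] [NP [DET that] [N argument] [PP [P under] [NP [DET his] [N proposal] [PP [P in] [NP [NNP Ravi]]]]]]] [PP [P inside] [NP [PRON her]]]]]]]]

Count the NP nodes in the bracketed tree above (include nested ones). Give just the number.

Listing each NP by its span: [NP an experiment]; [NP Dmitri]; [NP their brief young engineer toward his document]; [NP his document]; [NP that argument under his proposal in Ravi]; [NP his proposal in Ravi] … — that makes 8.

8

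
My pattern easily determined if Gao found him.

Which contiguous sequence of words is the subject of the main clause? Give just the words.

The subject of the main clause is the NP immediately before the verb "determined": "my pattern".

my pattern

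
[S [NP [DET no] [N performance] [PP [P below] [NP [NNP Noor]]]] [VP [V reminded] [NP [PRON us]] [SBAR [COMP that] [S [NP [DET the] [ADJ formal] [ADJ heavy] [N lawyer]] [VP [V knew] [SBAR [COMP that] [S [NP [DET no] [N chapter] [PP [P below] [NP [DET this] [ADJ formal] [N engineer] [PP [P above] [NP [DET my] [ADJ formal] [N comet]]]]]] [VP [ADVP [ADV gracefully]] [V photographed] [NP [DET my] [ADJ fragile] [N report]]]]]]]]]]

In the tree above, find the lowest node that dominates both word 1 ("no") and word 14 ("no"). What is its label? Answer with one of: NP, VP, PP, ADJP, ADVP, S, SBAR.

S

The smallest bracket enclosing both words is [S no performance below Noor reminded us that the formal heavy lawyer knew that no chapter below this formal engineer above my formal comet gracefully photographed my fragile report], so the label is S.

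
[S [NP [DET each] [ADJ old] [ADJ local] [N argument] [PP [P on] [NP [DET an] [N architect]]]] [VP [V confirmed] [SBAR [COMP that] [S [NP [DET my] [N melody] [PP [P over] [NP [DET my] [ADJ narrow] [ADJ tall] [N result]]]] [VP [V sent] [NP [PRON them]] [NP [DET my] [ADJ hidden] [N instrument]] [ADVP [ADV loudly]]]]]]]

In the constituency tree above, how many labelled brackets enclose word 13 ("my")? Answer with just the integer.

8

The word sits inside DET, which is inside NP, inside PP, inside NP, inside S, inside SBAR, inside VP, inside S — 8 brackets in all.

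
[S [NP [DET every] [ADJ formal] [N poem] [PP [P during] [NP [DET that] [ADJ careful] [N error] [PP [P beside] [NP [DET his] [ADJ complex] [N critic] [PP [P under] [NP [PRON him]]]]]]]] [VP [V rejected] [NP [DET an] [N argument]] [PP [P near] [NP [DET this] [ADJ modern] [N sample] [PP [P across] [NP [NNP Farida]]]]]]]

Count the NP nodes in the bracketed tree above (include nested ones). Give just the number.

7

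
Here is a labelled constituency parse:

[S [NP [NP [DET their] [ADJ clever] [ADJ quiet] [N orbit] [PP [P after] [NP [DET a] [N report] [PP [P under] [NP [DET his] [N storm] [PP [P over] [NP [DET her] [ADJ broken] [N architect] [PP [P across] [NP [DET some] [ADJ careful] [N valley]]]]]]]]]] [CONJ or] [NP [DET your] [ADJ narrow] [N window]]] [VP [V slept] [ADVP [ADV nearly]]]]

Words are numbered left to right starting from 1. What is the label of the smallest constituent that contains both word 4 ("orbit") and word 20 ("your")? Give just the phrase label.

Both words fall inside [NP their clever quiet orbit after a report under his storm over her broken architect across some careful valley or your narrow window] (words 1–22), and no smaller constituent contains them both. Label: NP.

NP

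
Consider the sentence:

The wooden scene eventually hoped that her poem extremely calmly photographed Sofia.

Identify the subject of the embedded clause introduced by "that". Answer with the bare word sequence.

her poem

"her poem" is the NP that combines with the VP headed by "photographed" to form the embedded clause introduced by "that" — the subject.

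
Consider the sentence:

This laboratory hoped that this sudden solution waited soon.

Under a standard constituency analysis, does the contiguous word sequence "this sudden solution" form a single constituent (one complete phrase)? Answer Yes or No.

Yes

The sequence corresponds to a single NP node — the noun phrase "this sudden solution".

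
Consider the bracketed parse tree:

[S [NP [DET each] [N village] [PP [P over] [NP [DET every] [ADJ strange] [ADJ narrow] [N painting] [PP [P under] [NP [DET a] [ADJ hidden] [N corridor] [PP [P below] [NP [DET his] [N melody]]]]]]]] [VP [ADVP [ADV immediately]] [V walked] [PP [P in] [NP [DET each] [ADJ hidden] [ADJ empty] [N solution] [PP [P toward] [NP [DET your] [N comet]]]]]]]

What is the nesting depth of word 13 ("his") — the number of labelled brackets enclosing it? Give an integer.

Counting open brackets not yet closed at "his": [S [NP [PP [NP [PP [NP [PP [NP [DET = 9.

9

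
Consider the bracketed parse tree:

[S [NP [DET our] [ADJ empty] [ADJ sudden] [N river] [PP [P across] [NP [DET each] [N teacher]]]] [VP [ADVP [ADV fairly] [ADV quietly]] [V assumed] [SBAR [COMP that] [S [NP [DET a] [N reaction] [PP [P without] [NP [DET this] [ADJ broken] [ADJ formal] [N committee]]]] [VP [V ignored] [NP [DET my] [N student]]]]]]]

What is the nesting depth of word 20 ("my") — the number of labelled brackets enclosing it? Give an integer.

7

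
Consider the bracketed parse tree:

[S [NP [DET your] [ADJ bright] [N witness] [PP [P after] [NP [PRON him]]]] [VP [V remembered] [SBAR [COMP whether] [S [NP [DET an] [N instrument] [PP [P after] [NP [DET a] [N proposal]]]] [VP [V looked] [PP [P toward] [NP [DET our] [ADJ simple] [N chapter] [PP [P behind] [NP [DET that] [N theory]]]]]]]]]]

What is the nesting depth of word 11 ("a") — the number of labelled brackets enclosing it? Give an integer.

8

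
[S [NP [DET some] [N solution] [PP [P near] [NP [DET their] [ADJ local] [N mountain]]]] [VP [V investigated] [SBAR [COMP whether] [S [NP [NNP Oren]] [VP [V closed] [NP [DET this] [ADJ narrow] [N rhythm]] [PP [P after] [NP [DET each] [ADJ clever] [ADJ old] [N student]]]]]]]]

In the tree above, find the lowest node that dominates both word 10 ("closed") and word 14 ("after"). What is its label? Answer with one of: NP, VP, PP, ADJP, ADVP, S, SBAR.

VP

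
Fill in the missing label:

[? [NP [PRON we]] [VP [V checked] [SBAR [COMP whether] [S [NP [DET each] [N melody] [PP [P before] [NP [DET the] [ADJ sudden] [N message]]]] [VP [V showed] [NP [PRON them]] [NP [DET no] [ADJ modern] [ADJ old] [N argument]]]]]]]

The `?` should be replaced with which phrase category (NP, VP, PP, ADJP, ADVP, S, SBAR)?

The `?` node immediately contains: NP, VP. That is the internal structure of a clause, so the label is S.

S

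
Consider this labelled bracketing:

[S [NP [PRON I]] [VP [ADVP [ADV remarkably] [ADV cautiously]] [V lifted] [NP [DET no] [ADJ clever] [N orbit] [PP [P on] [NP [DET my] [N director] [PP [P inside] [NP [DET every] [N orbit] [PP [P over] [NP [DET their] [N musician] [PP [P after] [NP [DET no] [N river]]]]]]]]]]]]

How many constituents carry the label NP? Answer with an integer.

6

The NP constituents are: [NP I]; [NP no clever orbit on my director inside every orbit over their musician after no river]; [NP my director inside every orbit over their musician after no river]; [NP every orbit over their musician after no river]; [NP their musician after no river]; [NP no river]. Total: 6.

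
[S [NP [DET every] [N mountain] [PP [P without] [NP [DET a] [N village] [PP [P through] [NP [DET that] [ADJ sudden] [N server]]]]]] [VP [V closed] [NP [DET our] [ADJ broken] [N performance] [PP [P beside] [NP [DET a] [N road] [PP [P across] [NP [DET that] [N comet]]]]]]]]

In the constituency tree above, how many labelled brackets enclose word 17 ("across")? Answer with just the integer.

7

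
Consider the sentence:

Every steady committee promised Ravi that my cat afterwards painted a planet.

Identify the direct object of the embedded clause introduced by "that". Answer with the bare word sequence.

"painted" heads the VP of the embedded clause introduced by "that", and "a planet" is its direct object.

a planet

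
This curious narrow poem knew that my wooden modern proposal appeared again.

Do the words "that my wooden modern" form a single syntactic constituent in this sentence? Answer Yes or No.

No

The sequence begins inside the complementizer "that" and ends inside the clause "my wooden modern proposal appeared again"; it crosses a phrase boundary, so no single node in the tree spans exactly those words.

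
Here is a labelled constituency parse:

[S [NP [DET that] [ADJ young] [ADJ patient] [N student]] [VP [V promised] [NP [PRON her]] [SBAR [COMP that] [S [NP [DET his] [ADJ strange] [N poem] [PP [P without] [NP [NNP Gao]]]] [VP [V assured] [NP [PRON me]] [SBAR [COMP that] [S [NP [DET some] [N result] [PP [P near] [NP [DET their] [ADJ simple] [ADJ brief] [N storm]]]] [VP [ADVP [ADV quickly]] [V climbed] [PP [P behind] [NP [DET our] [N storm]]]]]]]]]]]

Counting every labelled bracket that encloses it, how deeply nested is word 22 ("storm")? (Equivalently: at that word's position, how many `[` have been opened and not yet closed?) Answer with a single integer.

11

Counting open brackets not yet closed at "storm": [S [VP [SBAR [S [VP [SBAR [S [NP [PP [NP [N = 11.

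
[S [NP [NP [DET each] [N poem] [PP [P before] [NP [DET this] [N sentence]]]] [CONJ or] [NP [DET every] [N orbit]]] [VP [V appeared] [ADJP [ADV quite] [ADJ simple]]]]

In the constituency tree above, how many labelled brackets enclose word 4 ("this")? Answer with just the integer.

6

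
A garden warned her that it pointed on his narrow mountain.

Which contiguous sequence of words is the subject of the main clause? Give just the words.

a garden

"a garden" is the NP that combines with the VP headed by "warned" to form the main clause — the subject.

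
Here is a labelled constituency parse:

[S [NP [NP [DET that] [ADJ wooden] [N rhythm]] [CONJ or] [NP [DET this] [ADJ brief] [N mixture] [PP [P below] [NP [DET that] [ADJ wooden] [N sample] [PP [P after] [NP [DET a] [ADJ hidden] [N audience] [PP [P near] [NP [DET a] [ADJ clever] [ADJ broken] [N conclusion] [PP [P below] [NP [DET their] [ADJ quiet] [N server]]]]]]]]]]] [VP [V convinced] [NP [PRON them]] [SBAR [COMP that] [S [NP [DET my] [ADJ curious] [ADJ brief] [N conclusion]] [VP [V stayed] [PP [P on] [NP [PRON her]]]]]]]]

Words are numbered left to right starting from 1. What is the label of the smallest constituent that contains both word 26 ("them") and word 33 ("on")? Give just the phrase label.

VP

Both words fall inside [VP convinced them that my curious brief conclusion stayed on her] (words 25–34), and no smaller constituent contains them both. Label: VP.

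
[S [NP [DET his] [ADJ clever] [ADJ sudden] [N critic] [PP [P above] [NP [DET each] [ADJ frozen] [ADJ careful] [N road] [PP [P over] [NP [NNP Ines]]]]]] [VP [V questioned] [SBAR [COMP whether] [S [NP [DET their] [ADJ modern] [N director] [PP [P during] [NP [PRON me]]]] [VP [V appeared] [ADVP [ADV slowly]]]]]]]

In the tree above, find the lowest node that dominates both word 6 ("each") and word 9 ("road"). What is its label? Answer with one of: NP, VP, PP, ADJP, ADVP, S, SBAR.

NP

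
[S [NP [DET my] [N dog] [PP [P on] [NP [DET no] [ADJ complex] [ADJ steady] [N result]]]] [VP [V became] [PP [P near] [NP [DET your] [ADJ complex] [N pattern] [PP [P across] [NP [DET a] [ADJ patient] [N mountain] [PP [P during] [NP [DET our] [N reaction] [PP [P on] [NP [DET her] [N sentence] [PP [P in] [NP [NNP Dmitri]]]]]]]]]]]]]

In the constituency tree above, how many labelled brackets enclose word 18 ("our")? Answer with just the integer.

9

The word sits inside DET, which is inside NP, inside PP, inside NP, inside PP, inside NP, inside PP, inside VP, inside S — 9 brackets in all.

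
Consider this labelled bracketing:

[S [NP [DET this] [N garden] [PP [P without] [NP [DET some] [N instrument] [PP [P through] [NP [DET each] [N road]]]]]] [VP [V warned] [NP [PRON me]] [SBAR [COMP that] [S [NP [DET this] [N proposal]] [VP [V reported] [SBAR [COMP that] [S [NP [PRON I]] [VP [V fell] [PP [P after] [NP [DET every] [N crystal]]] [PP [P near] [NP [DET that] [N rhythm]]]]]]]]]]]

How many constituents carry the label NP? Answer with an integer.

8

Listing each NP by its span: [NP this garden without some instrument through each road]; [NP some instrument through each road]; [NP each road]; [NP me]; [NP this proposal]; [NP I] … — that makes 8.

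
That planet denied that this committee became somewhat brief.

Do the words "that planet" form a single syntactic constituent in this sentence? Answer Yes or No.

These words form the whole noun phrase headed by "planet", so yes — one constituent.

Yes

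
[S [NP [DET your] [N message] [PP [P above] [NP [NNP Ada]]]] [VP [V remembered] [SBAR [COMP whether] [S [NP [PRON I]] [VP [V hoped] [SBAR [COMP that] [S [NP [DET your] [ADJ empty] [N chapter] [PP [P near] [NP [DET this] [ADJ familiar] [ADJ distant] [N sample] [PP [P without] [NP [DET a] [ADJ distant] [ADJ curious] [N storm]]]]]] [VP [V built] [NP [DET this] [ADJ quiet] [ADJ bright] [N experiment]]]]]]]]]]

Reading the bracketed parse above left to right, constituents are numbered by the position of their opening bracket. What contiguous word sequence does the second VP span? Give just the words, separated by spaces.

hoped that your empty chapter near this familiar distant sample without a distant curious storm built this quiet bright experiment

In left-to-right order the VP constituents are "remembered whether I hoped that your empty chapter near this familiar distant sample without a distant curious storm built this quiet bright experiment"; "hoped that your empty chapter near this familiar distant sample without a distant curious storm built this quiet bright experiment"; "built this quiet bright experiment". Number 2 is "hoped that your empty chapter near this familiar distant sample without a distant curious storm built this quiet bright experiment".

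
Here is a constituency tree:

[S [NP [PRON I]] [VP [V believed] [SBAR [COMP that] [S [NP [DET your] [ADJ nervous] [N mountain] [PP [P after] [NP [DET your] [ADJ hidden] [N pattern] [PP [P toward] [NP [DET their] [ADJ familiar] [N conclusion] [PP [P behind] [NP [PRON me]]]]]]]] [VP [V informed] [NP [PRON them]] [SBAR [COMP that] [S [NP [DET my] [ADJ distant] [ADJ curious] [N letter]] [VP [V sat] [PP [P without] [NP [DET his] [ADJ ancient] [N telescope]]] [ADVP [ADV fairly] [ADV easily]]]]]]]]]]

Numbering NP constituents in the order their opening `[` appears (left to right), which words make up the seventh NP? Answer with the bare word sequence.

my distant curious letter

Opening `[NP` markers occur at word positions 1, 4, 8, 12, 16, 18, 20, 26; the seventh of these opens the constituent [NP my distant curious letter].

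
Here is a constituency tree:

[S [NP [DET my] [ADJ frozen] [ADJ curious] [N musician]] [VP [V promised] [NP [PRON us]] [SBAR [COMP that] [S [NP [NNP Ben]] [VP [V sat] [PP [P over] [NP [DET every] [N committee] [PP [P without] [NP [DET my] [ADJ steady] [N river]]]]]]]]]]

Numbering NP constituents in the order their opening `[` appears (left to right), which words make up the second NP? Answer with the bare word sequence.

The NP opening brackets appear, in order, over: "my frozen curious musician"; "us"; "Ben"; "every committee without my steady river"; "my steady river". The second one spans "us".

us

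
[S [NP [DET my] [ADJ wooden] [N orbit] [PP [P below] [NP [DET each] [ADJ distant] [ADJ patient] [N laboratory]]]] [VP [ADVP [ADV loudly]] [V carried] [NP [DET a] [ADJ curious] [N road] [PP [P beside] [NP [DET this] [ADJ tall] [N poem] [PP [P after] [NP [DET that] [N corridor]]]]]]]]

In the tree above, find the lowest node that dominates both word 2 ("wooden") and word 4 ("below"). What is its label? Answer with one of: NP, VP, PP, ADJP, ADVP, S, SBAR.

Word 2 lies under S → NP → ADJ; word 4 lies under S → NP → PP → P. The lowest shared node is the NP.

NP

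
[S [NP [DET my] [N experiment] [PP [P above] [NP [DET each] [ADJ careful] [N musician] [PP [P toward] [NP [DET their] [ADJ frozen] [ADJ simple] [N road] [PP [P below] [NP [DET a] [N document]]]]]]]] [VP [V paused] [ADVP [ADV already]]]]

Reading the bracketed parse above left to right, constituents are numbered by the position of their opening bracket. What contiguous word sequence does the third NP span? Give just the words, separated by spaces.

their frozen simple road below a document

Opening `[NP` markers occur at word positions 1, 4, 8, 13; the third of these opens the constituent [NP their frozen simple road below a document].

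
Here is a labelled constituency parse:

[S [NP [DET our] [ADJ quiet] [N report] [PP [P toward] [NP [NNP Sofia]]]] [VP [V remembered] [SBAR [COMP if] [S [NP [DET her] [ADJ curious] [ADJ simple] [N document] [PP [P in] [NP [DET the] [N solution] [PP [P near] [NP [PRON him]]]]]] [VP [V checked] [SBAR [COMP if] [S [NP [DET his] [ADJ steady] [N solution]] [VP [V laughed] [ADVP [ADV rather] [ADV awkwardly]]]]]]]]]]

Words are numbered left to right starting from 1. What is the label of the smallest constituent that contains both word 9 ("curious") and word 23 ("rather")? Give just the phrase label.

The smallest bracket enclosing both words is [S her curious simple document in the solution near him checked if his steady solution laughed rather awkwardly], so the label is S.

S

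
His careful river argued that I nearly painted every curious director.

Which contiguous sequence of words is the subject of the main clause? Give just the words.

his careful river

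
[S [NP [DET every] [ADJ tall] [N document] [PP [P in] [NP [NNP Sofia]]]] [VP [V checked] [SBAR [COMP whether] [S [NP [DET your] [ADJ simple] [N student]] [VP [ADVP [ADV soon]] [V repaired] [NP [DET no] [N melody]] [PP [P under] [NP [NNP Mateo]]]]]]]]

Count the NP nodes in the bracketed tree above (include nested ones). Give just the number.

5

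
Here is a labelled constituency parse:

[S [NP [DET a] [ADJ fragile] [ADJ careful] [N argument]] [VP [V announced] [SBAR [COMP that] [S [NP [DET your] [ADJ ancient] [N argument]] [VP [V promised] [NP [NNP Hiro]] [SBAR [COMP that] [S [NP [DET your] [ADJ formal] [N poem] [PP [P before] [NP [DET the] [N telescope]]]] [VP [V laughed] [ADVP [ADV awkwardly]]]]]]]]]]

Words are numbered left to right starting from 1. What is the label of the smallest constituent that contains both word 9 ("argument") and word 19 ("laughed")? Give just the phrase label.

S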